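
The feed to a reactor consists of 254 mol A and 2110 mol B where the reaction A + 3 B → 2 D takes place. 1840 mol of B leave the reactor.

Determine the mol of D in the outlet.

For B: n = n₀ − 3ξ → 1840 = 2110 − 3ξ, giving ξ = 90 mol.
Outlet amounts (n = n₀ + ν ξ):
  A: 254 − 1(90) = 164
  B: 2110 − 3(90) = 1840
  D: 0 + 2(90) = 180

180 mol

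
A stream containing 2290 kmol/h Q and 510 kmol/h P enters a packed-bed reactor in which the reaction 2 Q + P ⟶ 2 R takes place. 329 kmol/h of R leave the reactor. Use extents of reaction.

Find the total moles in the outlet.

2640 kmol/h

For R: n = n₀ + 2ξ → 329 = 0 + 2ξ, giving ξ = 164.5 kmol/h.
Outlet amounts (n = n₀ + ν ξ):
  Q: 2290 − 2(164.5) = 1961
  P: 510 − 1(164.5) = 345.5
  R: 0 + 2(164.5) = 329
Total out = 1961 + 345.5 + 329 = 2636 kmol/h.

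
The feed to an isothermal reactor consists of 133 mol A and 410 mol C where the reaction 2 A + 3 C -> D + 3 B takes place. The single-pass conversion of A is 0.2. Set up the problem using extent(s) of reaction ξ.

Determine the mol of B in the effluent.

39.9 mol

A reacted = 0.2 × 133 = 26.6 mol; ν_A = −2, so ξ = 26.6/2 = 13.3 mol.
Outlet amounts (n = n₀ + ν ξ):
  A: 133 − 2(13.3) = 106.4
  C: 410 − 3(13.3) = 370.1
  D: 0 + 1(13.3) = 13.3
  B: 0 + 3(13.3) = 39.9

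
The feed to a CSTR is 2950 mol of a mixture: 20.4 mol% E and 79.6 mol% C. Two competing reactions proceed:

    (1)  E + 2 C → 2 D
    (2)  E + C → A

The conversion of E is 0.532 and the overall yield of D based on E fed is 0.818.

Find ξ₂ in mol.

Yield of D: 2ξ₁ / 601.8 = 0.818 → ξ₁ = 246.1 mol.
Conversion of E: 1ξ₁ + 1ξ₂ = 0.532 × 601.8 = 320.2 → ξ₂ = 74.02 mol.
Outlet amounts (n = n₀ + Σ ν·ξ):
  E: 601.8 − 1(246.1) − 1(74.02) = 281.6
  C: 2348 − 2(246.1) − 1(74.02) = 1782
  D: 0 + 2(246.1) = 492.3
  A: 0 + 1(74.02) = 74.02

ξ₂ = 74 mol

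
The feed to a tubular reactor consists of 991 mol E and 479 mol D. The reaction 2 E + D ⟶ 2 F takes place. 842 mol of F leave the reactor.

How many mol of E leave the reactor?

149 mol

For F: n = n₀ + 2ξ → 842 = 0 + 2ξ, giving ξ = 421 mol.
Outlet amounts (n = n₀ + ν ξ):
  E: 991 − 2(421) = 149
  D: 479 − 1(421) = 58
  F: 0 + 2(421) = 842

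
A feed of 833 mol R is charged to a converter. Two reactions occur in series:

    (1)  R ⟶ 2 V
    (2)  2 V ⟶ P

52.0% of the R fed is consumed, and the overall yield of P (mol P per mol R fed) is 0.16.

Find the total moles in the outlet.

Conversion of R: R consumed = 1ξ₁ = 0.52 × 833 → ξ₁ = 433.2 mol.
Yield of P: 1ξ₂ / 833 = 0.16 → ξ₂ = 133.3 mol.
Outlet amounts (n = n₀ + Σ ν·ξ):
  R: 833 − 1(433.2) = 399.8
  V: 0 + 2(433.2) − 2(133.3) = 599.8
  P: 0 + 1(133.3) = 133.3
Total out = 399.8 + 599.8 + 133.3 = 1133 mol.

1130 mol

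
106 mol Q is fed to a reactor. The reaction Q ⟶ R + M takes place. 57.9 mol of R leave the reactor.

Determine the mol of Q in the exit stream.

For R: n = n₀ + 1ξ → 57.9 = 0 + 1ξ, giving ξ = 57.9 mol.
Outlet amounts (n = n₀ + ν ξ):
  Q: 106 − 1(57.9) = 48.1
  R: 0 + 1(57.9) = 57.9
  M: 0 + 1(57.9) = 57.9

48.1 mol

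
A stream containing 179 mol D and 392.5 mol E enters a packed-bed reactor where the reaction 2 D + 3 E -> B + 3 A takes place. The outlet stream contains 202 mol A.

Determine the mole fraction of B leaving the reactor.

0.134

For A: n = n₀ + 3ξ → 202 = 0 + 3ξ, giving ξ = 67.33 mol.
Outlet amounts (n = n₀ + ν ξ):
  D: 179 − 2(67.33) = 44.33
  E: 392.5 − 3(67.33) = 190.5
  B: 0 + 1(67.33) = 67.33
  A: 0 + 3(67.33) = 202
Total out = 504.2 mol; y_B = 67.33 / 504.2 = 0.1336.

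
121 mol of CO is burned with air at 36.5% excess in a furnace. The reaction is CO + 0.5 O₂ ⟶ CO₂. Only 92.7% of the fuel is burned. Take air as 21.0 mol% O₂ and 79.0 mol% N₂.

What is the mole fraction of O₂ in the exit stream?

Stoichiometric O₂ = 0.5 × 121 = 60.5 mol; O₂ fed = 60.5 × 1.365 = 82.58 mol.
N₂ fed = 82.58 × 79/21 = 310.7 mol.
Fuel reacted = 0.927 × 121 → ξ = 112.2 mol.
Outlet (n = n₀ + ν ξ):
  CO: 121 − 1(112.2) = 8.833
  O₂: 82.58 − 0.5(112.2) = 26.5
  N₂: 310.7 (inert)
  CO₂: 0 + 1(112.2) = 112.2
Total out = 458.2 mol; y_O₂ = 26.5 / 458.2 = 0.05784.

0.0578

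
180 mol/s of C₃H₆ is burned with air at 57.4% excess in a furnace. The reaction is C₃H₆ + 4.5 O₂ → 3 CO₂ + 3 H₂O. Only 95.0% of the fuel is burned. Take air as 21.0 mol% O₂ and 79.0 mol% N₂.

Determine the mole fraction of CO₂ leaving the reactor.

Stoichiometric O₂ = 4.5 × 180 = 810 mol/s; O₂ fed = 810 × 1.574 = 1275 mol/s.
N₂ fed = 1275 × 79/21 = 4796 mol/s.
Fuel reacted = 0.95 × 180 → ξ = 171 mol/s.
Outlet (n = n₀ + ν ξ):
  C₃H₆: 180 − 1(171) = 9
  O₂: 1275 − 4.5(171) = 505.4
  N₂: 4796 (inert)
  CO₂: 0 + 3(171) = 513
  H₂O: 0 + 3(171) = 513
Total out = 6337 mol/s; y_CO₂ = 513 / 6337 = 0.08096.

0.081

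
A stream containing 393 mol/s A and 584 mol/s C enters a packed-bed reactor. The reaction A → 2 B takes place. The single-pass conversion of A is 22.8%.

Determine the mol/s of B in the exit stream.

179 mol/s

A reacted = 0.228 × 393 = 89.6 mol/s; ν_A = −1, so ξ = 89.6/1 = 89.6 mol/s.
Outlet amounts (n = n₀ + ν ξ):
  A: 393 − 1(89.6) = 303.4
  B: 0 + 2(89.6) = 179.2
  C: 584 (inert)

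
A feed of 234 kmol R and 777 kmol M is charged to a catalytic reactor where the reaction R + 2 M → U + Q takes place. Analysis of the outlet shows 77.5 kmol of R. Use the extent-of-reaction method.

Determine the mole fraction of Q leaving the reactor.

0.183

For R: n = n₀ − 1ξ → 77.5 = 234 − 1ξ, giving ξ = 156.5 kmol.
Outlet amounts (n = n₀ + ν ξ):
  R: 234 − 1(156.5) = 77.5
  M: 777 − 2(156.5) = 464
  U: 0 + 1(156.5) = 156.5
  Q: 0 + 1(156.5) = 156.5
Total out = 854.5 kmol; y_Q = 156.5 / 854.5 = 0.1831.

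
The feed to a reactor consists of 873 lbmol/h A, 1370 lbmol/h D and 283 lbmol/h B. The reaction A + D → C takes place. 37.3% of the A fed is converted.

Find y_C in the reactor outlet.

A reacted = 0.373 × 873 = 325.6 lbmol/h; ν_A = −1, so ξ = 325.6/1 = 325.6 lbmol/h.
Outlet amounts (n = n₀ + ν ξ):
  A: 873 − 1(325.6) = 547.4
  D: 1370 − 1(325.6) = 1044
  C: 0 + 1(325.6) = 325.6
  B: 283 (inert)
Total out = 2200 lbmol/h; y_C = 325.6 / 2200 = 0.148.

0.148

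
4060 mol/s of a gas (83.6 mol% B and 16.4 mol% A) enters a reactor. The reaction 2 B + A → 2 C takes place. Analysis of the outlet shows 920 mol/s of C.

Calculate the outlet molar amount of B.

2470 mol/s

For C: n = n₀ + 2ξ → 920 = 0 + 2ξ, giving ξ = 460 mol/s.
Outlet amounts (n = n₀ + ν ξ):
  B: 3394 − 2(460) = 2474
  A: 665.8 − 1(460) = 205.8
  C: 0 + 2(460) = 920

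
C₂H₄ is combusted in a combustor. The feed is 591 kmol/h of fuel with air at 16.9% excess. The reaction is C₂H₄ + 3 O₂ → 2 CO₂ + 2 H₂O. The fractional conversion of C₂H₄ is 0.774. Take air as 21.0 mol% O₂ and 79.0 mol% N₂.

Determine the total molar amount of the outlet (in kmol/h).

Stoichiometric O₂ = 3 × 591 = 1773 kmol/h; O₂ fed = 1773 × 1.169 = 2073 kmol/h.
N₂ fed = 2073 × 79/21 = 7797 kmol/h.
Fuel reacted = 0.774 × 591 → ξ = 457.4 kmol/h.
Outlet (n = n₀ + ν ξ):
  C₂H₄: 591 − 1(457.4) = 133.6
  O₂: 2073 − 3(457.4) = 700.3
  N₂: 7797 (inert)
  CO₂: 0 + 2(457.4) = 914.9
  H₂O: 0 + 2(457.4) = 914.9
Total out = 133.6 + 700.3 + 7797 + 914.9 + 914.9 = 10460 kmol/h.

10500 kmol/h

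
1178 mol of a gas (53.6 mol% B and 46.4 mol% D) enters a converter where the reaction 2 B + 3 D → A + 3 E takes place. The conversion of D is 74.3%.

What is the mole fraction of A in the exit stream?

0.13

D reacted = 0.743 × 546.6 = 406.1 mol; ν_D = −3, so ξ = 406.1/3 = 135.4 mol.
Outlet amounts (n = n₀ + ν ξ):
  B: 631.4 − 2(135.4) = 360.7
  D: 546.6 − 3(135.4) = 140.5
  A: 0 + 1(135.4) = 135.4
  E: 0 + 3(135.4) = 406.1
Total out = 1043 mol; y_A = 135.4 / 1043 = 0.1298.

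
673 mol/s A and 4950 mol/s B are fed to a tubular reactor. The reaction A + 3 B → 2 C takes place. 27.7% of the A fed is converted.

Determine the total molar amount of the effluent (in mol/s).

A reacted = 0.277 × 673 = 186.4 mol/s; ν_A = −1, so ξ = 186.4/1 = 186.4 mol/s.
Outlet amounts (n = n₀ + ν ξ):
  A: 673 − 1(186.4) = 486.6
  B: 4950 − 3(186.4) = 4391
  C: 0 + 2(186.4) = 372.8
Total out = 486.6 + 4391 + 372.8 = 5250 mol/s.

5250 mol/s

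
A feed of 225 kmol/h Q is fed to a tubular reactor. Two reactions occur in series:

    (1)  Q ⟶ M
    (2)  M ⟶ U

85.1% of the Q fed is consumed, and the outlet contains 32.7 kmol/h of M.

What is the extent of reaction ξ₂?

Conversion of Q: Q consumed = 1ξ₁ = 0.851 × 225 → ξ₁ = 191.5 kmol/h.
M balance: n_M = 0 + 1ξ₁ − 1ξ₂ = 32.7 → ξ₂ = (1·191.5 − 32.7)/1 = 158.8 kmol/h.
Outlet amounts (n = n₀ + Σ ν·ξ):
  Q: 225 − 1(191.5) = 33.53
  M: 0 + 1(191.5) − 1(158.8) = 32.7
  U: 0 + 1(158.8) = 158.8

ξ₂ = 159 kmol/h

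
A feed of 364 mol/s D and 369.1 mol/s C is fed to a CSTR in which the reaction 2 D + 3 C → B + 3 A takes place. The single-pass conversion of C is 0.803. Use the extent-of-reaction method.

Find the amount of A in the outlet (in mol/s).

296 mol/s

C reacted = 0.803 × 369.1 = 296.4 mol/s; ν_C = −3, so ξ = 296.4/3 = 98.8 mol/s.
Outlet amounts (n = n₀ + ν ξ):
  D: 364 − 2(98.8) = 166.4
  C: 369.1 − 3(98.8) = 72.71
  B: 0 + 1(98.8) = 98.8
  A: 0 + 3(98.8) = 296.4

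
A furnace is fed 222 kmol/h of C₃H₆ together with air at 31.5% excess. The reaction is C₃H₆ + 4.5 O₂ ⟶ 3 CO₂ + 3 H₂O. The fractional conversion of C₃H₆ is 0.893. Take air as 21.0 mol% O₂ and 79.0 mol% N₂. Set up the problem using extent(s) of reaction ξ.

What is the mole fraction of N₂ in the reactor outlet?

Stoichiometric O₂ = 4.5 × 222 = 999 kmol/h; O₂ fed = 999 × 1.315 = 1314 kmol/h.
N₂ fed = 1314 × 79/21 = 4942 kmol/h.
Fuel reacted = 0.893 × 222 → ξ = 198.2 kmol/h.
Outlet (n = n₀ + ν ξ):
  C₃H₆: 222 − 1(198.2) = 23.75
  O₂: 1314 − 4.5(198.2) = 421.6
  N₂: 4942 (inert)
  CO₂: 0 + 3(198.2) = 594.7
  H₂O: 0 + 3(198.2) = 594.7
Total out = 6577 kmol/h; y_N₂ = 4942 / 6577 = 0.7514.

0.751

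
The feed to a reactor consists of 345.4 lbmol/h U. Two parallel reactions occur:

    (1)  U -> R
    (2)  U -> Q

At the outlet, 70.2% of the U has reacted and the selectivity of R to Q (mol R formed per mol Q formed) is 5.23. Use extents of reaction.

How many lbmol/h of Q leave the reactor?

38.9 lbmol/h

Conversion of U: U consumed = 0.702 × 345.4 = 242.5 lbmol/h = 1ξ₁ + 1ξ₂.
Selectivity: 1ξ₁ / (1ξ₂) = 5.23 → ξ₁ = 5.23 ξ₂.
Substitute: (1·5.23 + 1) ξ₂ = 242.5 → ξ₂ = 38.92 lbmol/h, ξ₁ = 203.6 lbmol/h.
Outlet amounts (n = n₀ + Σ ν·ξ):
  U: 345.4 − 1(203.6) − 1(38.92) = 102.9
  R: 0 + 1(203.6) = 203.6
  Q: 0 + 1(38.92) = 38.92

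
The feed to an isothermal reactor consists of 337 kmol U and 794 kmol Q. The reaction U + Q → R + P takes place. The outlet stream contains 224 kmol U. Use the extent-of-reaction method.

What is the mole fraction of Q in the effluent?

0.602

For U: n = n₀ − 1ξ → 224 = 337 − 1ξ, giving ξ = 113 kmol.
Outlet amounts (n = n₀ + ν ξ):
  U: 337 − 1(113) = 224
  Q: 794 − 1(113) = 681
  R: 0 + 1(113) = 113
  P: 0 + 1(113) = 113
Total out = 1131 kmol; y_Q = 681 / 1131 = 0.6021.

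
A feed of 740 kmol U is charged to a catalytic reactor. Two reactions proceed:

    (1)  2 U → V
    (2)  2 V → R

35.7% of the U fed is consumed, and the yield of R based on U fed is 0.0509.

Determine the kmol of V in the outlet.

56.8 kmol

Conversion of U: U consumed = 2ξ₁ = 0.357 × 740 → ξ₁ = 132.1 kmol.
Yield of R: 1ξ₂ / 740 = 0.0509 → ξ₂ = 37.67 kmol.
Outlet amounts (n = n₀ + Σ ν·ξ):
  U: 740 − 2(132.1) = 475.8
  V: 0 + 1(132.1) − 2(37.67) = 56.76
  R: 0 + 1(37.67) = 37.67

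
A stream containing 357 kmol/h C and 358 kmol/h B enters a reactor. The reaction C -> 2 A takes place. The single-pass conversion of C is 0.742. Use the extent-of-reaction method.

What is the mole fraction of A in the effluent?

C reacted = 0.742 × 357 = 264.9 kmol/h; ν_C = −1, so ξ = 264.9/1 = 264.9 kmol/h.
Outlet amounts (n = n₀ + ν ξ):
  C: 357 − 1(264.9) = 92.11
  A: 0 + 2(264.9) = 529.8
  B: 358 (inert)
Total out = 979.9 kmol/h; y_A = 529.8 / 979.9 = 0.5407.

0.541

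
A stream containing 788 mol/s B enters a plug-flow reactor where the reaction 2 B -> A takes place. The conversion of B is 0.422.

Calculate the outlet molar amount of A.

B reacted = 0.422 × 788 = 332.5 mol/s; ν_B = −2, so ξ = 332.5/2 = 166.3 mol/s.
Outlet amounts (n = n₀ + ν ξ):
  B: 788 − 2(166.3) = 455.5
  A: 0 + 1(166.3) = 166.3

166 mol/s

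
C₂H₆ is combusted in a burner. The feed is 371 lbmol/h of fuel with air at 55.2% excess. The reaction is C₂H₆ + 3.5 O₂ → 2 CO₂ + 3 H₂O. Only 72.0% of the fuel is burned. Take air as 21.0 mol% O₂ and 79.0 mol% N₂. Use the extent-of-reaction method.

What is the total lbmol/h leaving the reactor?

10100 lbmol/h

Stoichiometric O₂ = 3.5 × 371 = 1298 lbmol/h; O₂ fed = 1298 × 1.552 = 2015 lbmol/h.
N₂ fed = 2015 × 79/21 = 7581 lbmol/h.
Fuel reacted = 0.72 × 371 → ξ = 267.1 lbmol/h.
Outlet (n = n₀ + ν ξ):
  C₂H₆: 371 − 1(267.1) = 103.9
  O₂: 2015 − 3.5(267.1) = 1080
  N₂: 7581 (inert)
  CO₂: 0 + 2(267.1) = 534.2
  H₂O: 0 + 3(267.1) = 801.4
Total out = 103.9 + 1080 + 7581 + 534.2 + 801.4 = 10100 lbmol/h.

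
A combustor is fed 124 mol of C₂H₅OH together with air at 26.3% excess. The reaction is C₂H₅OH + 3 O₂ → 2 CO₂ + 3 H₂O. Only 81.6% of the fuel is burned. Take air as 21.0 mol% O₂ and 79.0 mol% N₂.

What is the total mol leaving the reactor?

2460 mol

Stoichiometric O₂ = 3 × 124 = 372 mol; O₂ fed = 372 × 1.263 = 469.8 mol.
N₂ fed = 469.8 × 79/21 = 1767 mol.
Fuel reacted = 0.816 × 124 → ξ = 101.2 mol.
Outlet (n = n₀ + ν ξ):
  C₂H₅OH: 124 − 1(101.2) = 22.82
  O₂: 469.8 − 3(101.2) = 166.3
  N₂: 1767 (inert)
  CO₂: 0 + 2(101.2) = 202.4
  H₂O: 0 + 3(101.2) = 303.6
Total out = 22.82 + 166.3 + 1767 + 202.4 + 303.6 = 2462 mol.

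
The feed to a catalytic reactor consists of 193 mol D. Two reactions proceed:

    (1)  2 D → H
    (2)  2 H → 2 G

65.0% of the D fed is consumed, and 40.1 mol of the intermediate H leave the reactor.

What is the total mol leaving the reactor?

130 mol

Conversion of D: D consumed = 2ξ₁ = 0.65 × 193 → ξ₁ = 62.73 mol.
H balance: n_H = 0 + 1ξ₁ − 2ξ₂ = 40.1 → ξ₂ = (1·62.73 − 40.1)/2 = 11.31 mol.
Outlet amounts (n = n₀ + Σ ν·ξ):
  D: 193 − 2(62.73) = 67.55
  H: 0 + 1(62.73) − 2(11.31) = 40.1
  G: 0 + 2(11.31) = 22.62
Total out = 67.55 + 40.1 + 22.62 = 130.3 mol.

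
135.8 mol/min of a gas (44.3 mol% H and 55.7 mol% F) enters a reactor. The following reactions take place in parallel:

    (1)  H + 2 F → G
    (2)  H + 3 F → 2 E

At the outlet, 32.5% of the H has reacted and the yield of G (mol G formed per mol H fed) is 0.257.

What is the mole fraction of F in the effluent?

Yield of G: 1ξ₁ / 60.16 = 0.257 → ξ₁ = 15.46 mol/min.
Conversion of H: 1ξ₁ + 1ξ₂ = 0.325 × 60.16 = 19.55 → ξ₂ = 4.091 mol/min.
Outlet amounts (n = n₀ + Σ ν·ξ):
  H: 60.16 − 1(15.46) − 1(4.091) = 40.61
  F: 75.64 − 2(15.46) − 3(4.091) = 32.45
  G: 0 + 1(15.46) = 15.46
  E: 0 + 2(4.091) = 8.182
Total out = 96.7 mol/min; y_F = 32.45 / 96.7 = 0.3355.

0.336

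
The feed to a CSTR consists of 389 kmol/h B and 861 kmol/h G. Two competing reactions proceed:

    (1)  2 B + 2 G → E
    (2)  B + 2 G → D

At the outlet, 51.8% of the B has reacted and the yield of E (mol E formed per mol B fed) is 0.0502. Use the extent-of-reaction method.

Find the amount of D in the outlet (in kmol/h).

Yield of E: 1ξ₁ / 389 = 0.0502 → ξ₁ = 19.53 kmol/h.
Conversion of B: 2ξ₁ + 1ξ₂ = 0.518 × 389 = 201.5 → ξ₂ = 162.4 kmol/h.
Outlet amounts (n = n₀ + Σ ν·ξ):
  B: 389 − 2(19.53) − 1(162.4) = 187.5
  G: 861 − 2(19.53) − 2(162.4) = 497.1
  E: 0 + 1(19.53) = 19.53
  D: 0 + 1(162.4) = 162.4

162 kmol/h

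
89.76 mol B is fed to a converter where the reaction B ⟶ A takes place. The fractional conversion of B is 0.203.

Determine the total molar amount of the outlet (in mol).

89.8 mol

B reacted = 0.203 × 89.76 = 18.22 mol; ν_B = −1, so ξ = 18.22/1 = 18.22 mol.
Outlet amounts (n = n₀ + ν ξ):
  B: 89.76 − 1(18.22) = 71.54
  A: 0 + 1(18.22) = 18.22
Total out = 71.54 + 18.22 = 89.76 mol.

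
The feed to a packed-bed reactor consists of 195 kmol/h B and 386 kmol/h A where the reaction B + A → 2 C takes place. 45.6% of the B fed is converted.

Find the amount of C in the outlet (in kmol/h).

178 kmol/h

B reacted = 0.456 × 195 = 88.92 kmol/h; ν_B = −1, so ξ = 88.92/1 = 88.92 kmol/h.
Outlet amounts (n = n₀ + ν ξ):
  B: 195 − 1(88.92) = 106.1
  A: 386 − 1(88.92) = 297.1
  C: 0 + 2(88.92) = 177.8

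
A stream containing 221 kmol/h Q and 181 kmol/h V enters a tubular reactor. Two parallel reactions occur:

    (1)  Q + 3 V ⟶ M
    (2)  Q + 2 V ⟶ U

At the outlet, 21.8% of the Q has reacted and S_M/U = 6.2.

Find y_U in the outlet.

Conversion of Q: Q consumed = 0.218 × 221 = 48.18 kmol/h = 1ξ₁ + 1ξ₂.
Selectivity: 1ξ₁ / (1ξ₂) = 6.2 → ξ₁ = 6.2 ξ₂.
Substitute: (1·6.2 + 1) ξ₂ = 48.18 → ξ₂ = 6.691 kmol/h, ξ₁ = 41.49 kmol/h.
Outlet amounts (n = n₀ + Σ ν·ξ):
  Q: 221 − 1(41.49) − 1(6.691) = 172.8
  V: 181 − 3(41.49) − 2(6.691) = 43.16
  M: 0 + 1(41.49) = 41.49
  U: 0 + 1(6.691) = 6.691
Total out = 264.2 kmol/h; y_U = 6.691 / 264.2 = 0.02533.

0.0253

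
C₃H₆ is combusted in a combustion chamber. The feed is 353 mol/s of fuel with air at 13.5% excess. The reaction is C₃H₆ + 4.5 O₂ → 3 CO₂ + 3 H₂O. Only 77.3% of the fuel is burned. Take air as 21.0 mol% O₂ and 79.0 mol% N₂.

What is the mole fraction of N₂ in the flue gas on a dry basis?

Stoichiometric O₂ = 4.5 × 353 = 1588 mol/s; O₂ fed = 1588 × 1.135 = 1803 mol/s.
N₂ fed = 1803 × 79/21 = 6783 mol/s.
Fuel reacted = 0.773 × 353 → ξ = 272.9 mol/s.
Outlet (n = n₀ + ν ξ):
  C₃H₆: 353 − 1(272.9) = 80.13
  O₂: 1803 − 4.5(272.9) = 575
  N₂: 6783 (inert)
  CO₂: 0 + 3(272.9) = 818.6
  H₂O: 0 + 3(272.9) = 818.6
Dry total = 8256 mol/s; y_N₂ (dry) = 6783 / 8256 = 0.8215.

0.821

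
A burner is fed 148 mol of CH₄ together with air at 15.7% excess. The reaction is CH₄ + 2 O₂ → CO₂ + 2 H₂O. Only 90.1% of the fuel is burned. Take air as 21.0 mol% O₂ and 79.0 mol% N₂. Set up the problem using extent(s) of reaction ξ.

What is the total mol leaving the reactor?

1780 mol

Stoichiometric O₂ = 2 × 148 = 296 mol; O₂ fed = 296 × 1.157 = 342.5 mol.
N₂ fed = 342.5 × 79/21 = 1288 mol.
Fuel reacted = 0.901 × 148 → ξ = 133.3 mol.
Outlet (n = n₀ + ν ξ):
  CH₄: 148 − 1(133.3) = 14.65
  O₂: 342.5 − 2(133.3) = 75.78
  N₂: 1288 (inert)
  CO₂: 0 + 1(133.3) = 133.3
  H₂O: 0 + 2(133.3) = 266.7
Total out = 14.65 + 75.78 + 1288 + 133.3 + 266.7 = 1779 mol.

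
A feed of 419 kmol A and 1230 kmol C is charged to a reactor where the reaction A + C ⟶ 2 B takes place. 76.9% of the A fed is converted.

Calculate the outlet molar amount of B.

644 kmol

A reacted = 0.769 × 419 = 322.2 kmol; ν_A = −1, so ξ = 322.2/1 = 322.2 kmol.
Outlet amounts (n = n₀ + ν ξ):
  A: 419 − 1(322.2) = 96.79
  C: 1230 − 1(322.2) = 907.8
  B: 0 + 2(322.2) = 644.4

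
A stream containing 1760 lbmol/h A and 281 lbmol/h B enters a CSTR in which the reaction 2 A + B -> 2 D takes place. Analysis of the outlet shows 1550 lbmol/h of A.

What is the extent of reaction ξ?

ξ = 105 lbmol/h

For A: n = n₀ − 2ξ → 1550 = 1760 − 2ξ, giving ξ = 105 lbmol/h.
Outlet amounts (n = n₀ + ν ξ):
  A: 1760 − 2(105) = 1550
  B: 281 − 1(105) = 176
  D: 0 + 2(105) = 210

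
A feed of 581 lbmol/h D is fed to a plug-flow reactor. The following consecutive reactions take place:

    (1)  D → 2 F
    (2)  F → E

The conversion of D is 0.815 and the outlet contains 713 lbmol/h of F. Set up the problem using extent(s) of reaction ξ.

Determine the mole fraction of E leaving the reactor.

0.222

Conversion of D: D consumed = 1ξ₁ = 0.815 × 581 → ξ₁ = 473.5 lbmol/h.
F balance: n_F = 0 + 2ξ₁ − 1ξ₂ = 713 → ξ₂ = (2·473.5 − 713)/1 = 234 lbmol/h.
Outlet amounts (n = n₀ + Σ ν·ξ):
  D: 581 − 1(473.5) = 107.5
  F: 0 + 2(473.5) − 1(234) = 713
  E: 0 + 1(234) = 234
Total out = 1055 lbmol/h; y_E = 234 / 1055 = 0.2219.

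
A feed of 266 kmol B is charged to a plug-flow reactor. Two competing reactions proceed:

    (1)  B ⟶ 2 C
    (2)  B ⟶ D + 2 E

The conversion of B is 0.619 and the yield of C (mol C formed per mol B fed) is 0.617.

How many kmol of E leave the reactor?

165 kmol

Yield of C: 2ξ₁ / 266 = 0.617 → ξ₁ = 82.06 kmol.
Conversion of B: 1ξ₁ + 1ξ₂ = 0.619 × 266 = 164.7 → ξ₂ = 82.59 kmol.
Outlet amounts (n = n₀ + Σ ν·ξ):
  B: 266 − 1(82.06) − 1(82.59) = 101.3
  C: 0 + 2(82.06) = 164.1
  D: 0 + 1(82.59) = 82.59
  E: 0 + 2(82.59) = 165.2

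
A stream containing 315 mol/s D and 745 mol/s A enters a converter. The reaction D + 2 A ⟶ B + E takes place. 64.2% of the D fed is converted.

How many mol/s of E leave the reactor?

202 mol/s

D reacted = 0.642 × 315 = 202.2 mol/s; ν_D = −1, so ξ = 202.2/1 = 202.2 mol/s.
Outlet amounts (n = n₀ + ν ξ):
  D: 315 − 1(202.2) = 112.8
  A: 745 − 2(202.2) = 340.5
  B: 0 + 1(202.2) = 202.2
  E: 0 + 1(202.2) = 202.2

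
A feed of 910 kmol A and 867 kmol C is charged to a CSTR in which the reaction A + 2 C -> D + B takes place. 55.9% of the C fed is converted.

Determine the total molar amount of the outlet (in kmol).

1530 kmol

C reacted = 0.559 × 867 = 484.7 kmol; ν_C = −2, so ξ = 484.7/2 = 242.3 kmol.
Outlet amounts (n = n₀ + ν ξ):
  A: 910 − 1(242.3) = 667.7
  C: 867 − 2(242.3) = 382.3
  D: 0 + 1(242.3) = 242.3
  B: 0 + 1(242.3) = 242.3
Total out = 667.7 + 382.3 + 242.3 + 242.3 = 1535 kmol.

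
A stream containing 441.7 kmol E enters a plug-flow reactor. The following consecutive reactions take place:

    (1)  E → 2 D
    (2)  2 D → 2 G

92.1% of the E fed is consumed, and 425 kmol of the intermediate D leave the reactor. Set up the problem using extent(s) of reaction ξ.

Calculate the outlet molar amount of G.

389 kmol

Conversion of E: E consumed = 1ξ₁ = 0.921 × 441.7 → ξ₁ = 406.8 kmol.
D balance: n_D = 0 + 2ξ₁ − 2ξ₂ = 425 → ξ₂ = (2·406.8 − 425)/2 = 194.3 kmol.
Outlet amounts (n = n₀ + Σ ν·ξ):
  E: 441.7 − 1(406.8) = 34.89
  D: 0 + 2(406.8) − 2(194.3) = 425
  G: 0 + 2(194.3) = 388.6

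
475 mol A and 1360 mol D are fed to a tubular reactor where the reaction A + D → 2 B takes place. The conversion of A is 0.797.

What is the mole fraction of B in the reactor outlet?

A reacted = 0.797 × 475 = 378.6 mol; ν_A = −1, so ξ = 378.6/1 = 378.6 mol.
Outlet amounts (n = n₀ + ν ξ):
  A: 475 − 1(378.6) = 96.42
  D: 1360 − 1(378.6) = 981.4
  B: 0 + 2(378.6) = 757.2
Total out = 1835 mol; y_B = 757.2 / 1835 = 0.4126.

0.413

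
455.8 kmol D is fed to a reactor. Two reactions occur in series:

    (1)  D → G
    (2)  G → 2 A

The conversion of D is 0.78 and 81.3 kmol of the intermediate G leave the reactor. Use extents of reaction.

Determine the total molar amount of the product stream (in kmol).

730 kmol

Conversion of D: D consumed = 1ξ₁ = 0.78 × 455.8 → ξ₁ = 355.5 kmol.
G balance: n_G = 0 + 1ξ₁ − 1ξ₂ = 81.3 → ξ₂ = (1·355.5 − 81.3)/1 = 274.2 kmol.
Outlet amounts (n = n₀ + Σ ν·ξ):
  D: 455.8 − 1(355.5) = 100.3
  G: 0 + 1(355.5) − 1(274.2) = 81.3
  A: 0 + 2(274.2) = 548.4
Total out = 100.3 + 81.3 + 548.4 = 730 kmol.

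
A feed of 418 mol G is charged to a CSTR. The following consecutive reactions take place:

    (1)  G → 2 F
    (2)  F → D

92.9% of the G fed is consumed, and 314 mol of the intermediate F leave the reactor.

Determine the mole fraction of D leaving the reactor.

0.574

Conversion of G: G consumed = 1ξ₁ = 0.929 × 418 → ξ₁ = 388.3 mol.
F balance: n_F = 0 + 2ξ₁ − 1ξ₂ = 314 → ξ₂ = (2·388.3 − 314)/1 = 462.6 mol.
Outlet amounts (n = n₀ + Σ ν·ξ):
  G: 418 − 1(388.3) = 29.68
  F: 0 + 2(388.3) − 1(462.6) = 314
  D: 0 + 1(462.6) = 462.6
Total out = 806.3 mol; y_D = 462.6 / 806.3 = 0.5738.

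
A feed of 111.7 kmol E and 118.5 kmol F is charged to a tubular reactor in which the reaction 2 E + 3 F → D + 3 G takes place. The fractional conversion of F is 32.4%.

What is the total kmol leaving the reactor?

217 kmol

F reacted = 0.324 × 118.5 = 38.39 kmol; ν_F = −3, so ξ = 38.39/3 = 12.8 kmol.
Outlet amounts (n = n₀ + ν ξ):
  E: 111.7 − 2(12.8) = 86.1
  F: 118.5 − 3(12.8) = 80.11
  D: 0 + 1(12.8) = 12.8
  G: 0 + 3(12.8) = 38.39
Total out = 86.1 + 80.11 + 12.8 + 38.39 = 217.4 kmol.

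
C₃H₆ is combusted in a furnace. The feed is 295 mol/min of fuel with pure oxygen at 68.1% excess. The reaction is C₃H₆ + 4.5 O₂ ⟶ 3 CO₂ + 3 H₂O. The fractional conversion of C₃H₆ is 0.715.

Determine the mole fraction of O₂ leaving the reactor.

0.487

Stoichiometric O₂ = 4.5 × 295 = 1328 mol/min; O₂ fed = 1328 × 1.681 = 2232 mol/min.
Fuel reacted = 0.715 × 295 → ξ = 210.9 mol/min.
Outlet (n = n₀ + ν ξ):
  C₃H₆: 295 − 1(210.9) = 84.08
  O₂: 2232 − 4.5(210.9) = 1282
  CO₂: 0 + 3(210.9) = 632.8
  H₂O: 0 + 3(210.9) = 632.8
Total out = 2632 mol/min; y_O₂ = 1282 / 2632 = 0.4872.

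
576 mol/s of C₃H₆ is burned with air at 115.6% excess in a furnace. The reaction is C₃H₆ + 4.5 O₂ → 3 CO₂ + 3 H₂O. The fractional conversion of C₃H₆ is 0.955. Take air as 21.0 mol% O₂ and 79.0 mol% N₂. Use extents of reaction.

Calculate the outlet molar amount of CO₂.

Stoichiometric O₂ = 4.5 × 576 = 2592 mol/s; O₂ fed = 2592 × 2.156 = 5588 mol/s.
N₂ fed = 5588 × 79/21 = 21020 mol/s.
Fuel reacted = 0.955 × 576 → ξ = 550.1 mol/s.
Outlet (n = n₀ + ν ξ):
  C₃H₆: 576 − 1(550.1) = 25.92
  O₂: 5588 − 4.5(550.1) = 3113
  N₂: 21020 (inert)
  CO₂: 0 + 3(550.1) = 1650
  H₂O: 0 + 3(550.1) = 1650

1650 mol/s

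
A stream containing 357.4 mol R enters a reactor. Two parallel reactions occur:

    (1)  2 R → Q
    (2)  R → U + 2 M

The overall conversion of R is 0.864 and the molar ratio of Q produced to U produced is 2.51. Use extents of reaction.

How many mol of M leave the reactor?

103 mol

Conversion of R: R consumed = 0.864 × 357.4 = 308.8 mol = 2ξ₁ + 1ξ₂.
Selectivity: 1ξ₁ / (1ξ₂) = 2.51 → ξ₁ = 2.51 ξ₂.
Substitute: (2·2.51 + 1) ξ₂ = 308.8 → ξ₂ = 51.29 mol, ξ₁ = 128.7 mol.
Outlet amounts (n = n₀ + Σ ν·ξ):
  R: 357.4 − 2(128.7) − 1(51.29) = 48.61
  Q: 0 + 1(128.7) = 128.7
  U: 0 + 1(51.29) = 51.29
  M: 0 + 2(51.29) = 102.6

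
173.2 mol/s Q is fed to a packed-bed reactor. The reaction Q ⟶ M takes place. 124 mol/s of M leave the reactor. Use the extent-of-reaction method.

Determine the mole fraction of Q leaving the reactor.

0.284

For M: n = n₀ + 1ξ → 124 = 0 + 1ξ, giving ξ = 124 mol/s.
Outlet amounts (n = n₀ + ν ξ):
  Q: 173.2 − 1(124) = 49.2
  M: 0 + 1(124) = 124
Total out = 173.2 mol/s; y_Q = 49.2 / 173.2 = 0.2841.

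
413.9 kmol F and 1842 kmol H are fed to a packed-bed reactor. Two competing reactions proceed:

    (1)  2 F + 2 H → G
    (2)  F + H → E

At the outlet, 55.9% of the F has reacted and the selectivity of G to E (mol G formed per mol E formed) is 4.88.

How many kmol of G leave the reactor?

105 kmol

Conversion of F: F consumed = 0.559 × 413.9 = 231.4 kmol = 2ξ₁ + 1ξ₂.
Selectivity: 1ξ₁ / (1ξ₂) = 4.88 → ξ₁ = 4.88 ξ₂.
Substitute: (2·4.88 + 1) ξ₂ = 231.4 → ξ₂ = 21.5 kmol, ξ₁ = 104.9 kmol.
Outlet amounts (n = n₀ + Σ ν·ξ):
  F: 413.9 − 2(104.9) − 1(21.5) = 182.5
  H: 1842 − 2(104.9) − 1(21.5) = 1611
  G: 0 + 1(104.9) = 104.9
  E: 0 + 1(21.5) = 21.5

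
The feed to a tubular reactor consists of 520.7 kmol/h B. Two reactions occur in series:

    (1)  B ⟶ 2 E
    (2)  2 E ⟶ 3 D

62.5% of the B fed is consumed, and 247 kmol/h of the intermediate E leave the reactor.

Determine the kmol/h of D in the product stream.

606 kmol/h

Conversion of B: B consumed = 1ξ₁ = 0.625 × 520.7 → ξ₁ = 325.4 kmol/h.
E balance: n_E = 0 + 2ξ₁ − 2ξ₂ = 247 → ξ₂ = (2·325.4 − 247)/2 = 201.9 kmol/h.
Outlet amounts (n = n₀ + Σ ν·ξ):
  B: 520.7 − 1(325.4) = 195.3
  E: 0 + 2(325.4) − 2(201.9) = 247
  D: 0 + 3(201.9) = 605.8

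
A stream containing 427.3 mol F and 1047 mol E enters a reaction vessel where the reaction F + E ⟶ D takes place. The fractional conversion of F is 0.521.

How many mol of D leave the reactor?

F reacted = 0.521 × 427.3 = 222.6 mol; ν_F = −1, so ξ = 222.6/1 = 222.6 mol.
Outlet amounts (n = n₀ + ν ξ):
  F: 427.3 − 1(222.6) = 204.7
  E: 1047 − 1(222.6) = 824.4
  D: 0 + 1(222.6) = 222.6

223 mol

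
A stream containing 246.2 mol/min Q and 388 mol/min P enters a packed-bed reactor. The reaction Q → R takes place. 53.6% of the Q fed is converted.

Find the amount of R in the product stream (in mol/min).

Q reacted = 0.536 × 246.2 = 132 mol/min; ν_Q = −1, so ξ = 132/1 = 132 mol/min.
Outlet amounts (n = n₀ + ν ξ):
  Q: 246.2 − 1(132) = 114.2
  R: 0 + 1(132) = 132
  P: 388 (inert)

132 mol/min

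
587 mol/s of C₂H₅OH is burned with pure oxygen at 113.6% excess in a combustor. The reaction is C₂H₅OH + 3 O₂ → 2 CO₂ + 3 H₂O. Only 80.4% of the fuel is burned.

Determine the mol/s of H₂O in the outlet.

1420 mol/s

Stoichiometric O₂ = 3 × 587 = 1761 mol/s; O₂ fed = 1761 × 2.136 = 3761 mol/s.
Fuel reacted = 0.804 × 587 → ξ = 471.9 mol/s.
Outlet (n = n₀ + ν ξ):
  C₂H₅OH: 587 − 1(471.9) = 115.1
  O₂: 3761 − 3(471.9) = 2346
  CO₂: 0 + 2(471.9) = 943.9
  H₂O: 0 + 3(471.9) = 1416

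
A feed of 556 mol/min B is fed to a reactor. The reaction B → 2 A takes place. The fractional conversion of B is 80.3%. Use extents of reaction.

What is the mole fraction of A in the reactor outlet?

B reacted = 0.803 × 556 = 446.5 mol/min; ν_B = −1, so ξ = 446.5/1 = 446.5 mol/min.
Outlet amounts (n = n₀ + ν ξ):
  B: 556 − 1(446.5) = 109.5
  A: 0 + 2(446.5) = 892.9
Total out = 1002 mol/min; y_A = 892.9 / 1002 = 0.8907.

0.891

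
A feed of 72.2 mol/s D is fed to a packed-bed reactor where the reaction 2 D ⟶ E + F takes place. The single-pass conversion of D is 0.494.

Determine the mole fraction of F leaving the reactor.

D reacted = 0.494 × 72.2 = 35.67 mol/s; ν_D = −2, so ξ = 35.67/2 = 17.83 mol/s.
Outlet amounts (n = n₀ + ν ξ):
  D: 72.2 − 2(17.83) = 36.53
  E: 0 + 1(17.83) = 17.83
  F: 0 + 1(17.83) = 17.83
Total out = 72.2 mol/s; y_F = 17.83 / 72.2 = 0.247.

0.247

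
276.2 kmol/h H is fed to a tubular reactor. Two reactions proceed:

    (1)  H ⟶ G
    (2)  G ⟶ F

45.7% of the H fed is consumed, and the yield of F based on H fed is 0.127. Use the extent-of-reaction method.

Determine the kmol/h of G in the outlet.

Conversion of H: H consumed = 1ξ₁ = 0.457 × 276.2 → ξ₁ = 126.2 kmol/h.
Yield of F: 1ξ₂ / 276.2 = 0.127 → ξ₂ = 35.08 kmol/h.
Outlet amounts (n = n₀ + Σ ν·ξ):
  H: 276.2 − 1(126.2) = 150
  G: 0 + 1(126.2) − 1(35.08) = 91.15
  F: 0 + 1(35.08) = 35.08

91.1 kmol/h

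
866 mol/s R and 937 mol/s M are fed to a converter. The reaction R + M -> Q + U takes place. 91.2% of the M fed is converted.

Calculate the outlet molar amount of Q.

855 mol/s

M reacted = 0.912 × 937 = 854.5 mol/s; ν_M = −1, so ξ = 854.5/1 = 854.5 mol/s.
Outlet amounts (n = n₀ + ν ξ):
  R: 866 − 1(854.5) = 11.46
  M: 937 − 1(854.5) = 82.46
  Q: 0 + 1(854.5) = 854.5
  U: 0 + 1(854.5) = 854.5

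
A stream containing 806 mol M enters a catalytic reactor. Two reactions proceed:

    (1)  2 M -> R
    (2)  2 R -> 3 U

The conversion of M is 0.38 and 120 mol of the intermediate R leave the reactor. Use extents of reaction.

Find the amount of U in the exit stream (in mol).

49.7 mol

Conversion of M: M consumed = 2ξ₁ = 0.38 × 806 → ξ₁ = 153.1 mol.
R balance: n_R = 0 + 1ξ₁ − 2ξ₂ = 120 → ξ₂ = (1·153.1 − 120)/2 = 16.57 mol.
Outlet amounts (n = n₀ + Σ ν·ξ):
  M: 806 − 2(153.1) = 499.7
  R: 0 + 1(153.1) − 2(16.57) = 120
  U: 0 + 3(16.57) = 49.71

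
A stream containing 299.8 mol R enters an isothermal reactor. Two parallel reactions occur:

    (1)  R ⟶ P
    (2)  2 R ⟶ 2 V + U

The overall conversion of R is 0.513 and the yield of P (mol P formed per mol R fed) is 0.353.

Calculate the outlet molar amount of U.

24 mol

Yield of P: 1ξ₁ / 299.8 = 0.353 → ξ₁ = 105.8 mol.
Conversion of R: 1ξ₁ + 2ξ₂ = 0.513 × 299.8 = 153.8 → ξ₂ = 23.98 mol.
Outlet amounts (n = n₀ + Σ ν·ξ):
  R: 299.8 − 1(105.8) − 2(23.98) = 146
  P: 0 + 1(105.8) = 105.8
  V: 0 + 2(23.98) = 47.97
  U: 0 + 1(23.98) = 23.98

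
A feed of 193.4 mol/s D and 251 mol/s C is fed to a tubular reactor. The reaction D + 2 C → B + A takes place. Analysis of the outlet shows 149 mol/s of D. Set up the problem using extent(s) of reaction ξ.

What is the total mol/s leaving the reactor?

For D: n = n₀ − 1ξ → 149 = 193.4 − 1ξ, giving ξ = 44.4 mol/s.
Outlet amounts (n = n₀ + ν ξ):
  D: 193.4 − 1(44.4) = 149
  C: 251 − 2(44.4) = 162.2
  B: 0 + 1(44.4) = 44.4
  A: 0 + 1(44.4) = 44.4
Total out = 149 + 162.2 + 44.4 + 44.4 = 400 mol/s.

400 mol/s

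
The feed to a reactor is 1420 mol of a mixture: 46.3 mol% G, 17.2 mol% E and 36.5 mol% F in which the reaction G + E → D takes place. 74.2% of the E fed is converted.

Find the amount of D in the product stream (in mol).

E reacted = 0.742 × 244.2 = 181.2 mol; ν_E = −1, so ξ = 181.2/1 = 181.2 mol.
Outlet amounts (n = n₀ + ν ξ):
  G: 657.5 − 1(181.2) = 476.2
  E: 244.2 − 1(181.2) = 63.01
  D: 0 + 1(181.2) = 181.2
  F: 518.3 (inert)

181 mol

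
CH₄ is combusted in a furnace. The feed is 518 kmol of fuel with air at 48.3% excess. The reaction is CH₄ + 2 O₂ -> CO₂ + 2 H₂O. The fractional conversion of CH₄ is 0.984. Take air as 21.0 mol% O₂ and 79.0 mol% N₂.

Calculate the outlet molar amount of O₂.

517 kmol

Stoichiometric O₂ = 2 × 518 = 1036 kmol; O₂ fed = 1036 × 1.483 = 1536 kmol.
N₂ fed = 1536 × 79/21 = 5780 kmol.
Fuel reacted = 0.984 × 518 → ξ = 509.7 kmol.
Outlet (n = n₀ + ν ξ):
  CH₄: 518 − 1(509.7) = 8.288
  O₂: 1536 − 2(509.7) = 517
  N₂: 5780 (inert)
  CO₂: 0 + 1(509.7) = 509.7
  H₂O: 0 + 2(509.7) = 1019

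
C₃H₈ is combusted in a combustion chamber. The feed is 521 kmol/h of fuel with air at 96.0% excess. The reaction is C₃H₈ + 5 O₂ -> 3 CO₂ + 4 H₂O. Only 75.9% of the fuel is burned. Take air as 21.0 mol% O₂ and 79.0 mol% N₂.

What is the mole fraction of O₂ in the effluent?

Stoichiometric O₂ = 5 × 521 = 2605 kmol/h; O₂ fed = 2605 × 1.960 = 5106 kmol/h.
N₂ fed = 5106 × 79/21 = 19210 kmol/h.
Fuel reacted = 0.759 × 521 → ξ = 395.4 kmol/h.
Outlet (n = n₀ + ν ξ):
  C₃H₈: 521 − 1(395.4) = 125.6
  O₂: 5106 − 5(395.4) = 3129
  N₂: 19210 (inert)
  CO₂: 0 + 3(395.4) = 1186
  H₂O: 0 + 4(395.4) = 1582
Total out = 25230 kmol/h; y_O₂ = 3129 / 25230 = 0.124.

0.124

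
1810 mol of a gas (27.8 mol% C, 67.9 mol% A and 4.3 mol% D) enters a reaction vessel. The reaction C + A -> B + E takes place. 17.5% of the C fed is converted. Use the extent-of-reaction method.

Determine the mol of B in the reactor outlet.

88.1 mol

C reacted = 0.175 × 503.2 = 88.06 mol; ν_C = −1, so ξ = 88.06/1 = 88.06 mol.
Outlet amounts (n = n₀ + ν ξ):
  C: 503.2 − 1(88.06) = 415.1
  A: 1229 − 1(88.06) = 1141
  B: 0 + 1(88.06) = 88.06
  E: 0 + 1(88.06) = 88.06
  D: 77.83 (inert)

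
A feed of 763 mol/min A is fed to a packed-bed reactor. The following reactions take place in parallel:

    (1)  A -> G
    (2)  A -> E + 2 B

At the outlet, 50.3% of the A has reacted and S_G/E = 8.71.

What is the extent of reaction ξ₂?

ξ₂ = 39.5 mol/min

Conversion of A: A consumed = 0.503 × 763 = 383.8 mol/min = 1ξ₁ + 1ξ₂.
Selectivity: 1ξ₁ / (1ξ₂) = 8.71 → ξ₁ = 8.71 ξ₂.
Substitute: (1·8.71 + 1) ξ₂ = 383.8 → ξ₂ = 39.53 mol/min, ξ₁ = 344.3 mol/min.
Outlet amounts (n = n₀ + Σ ν·ξ):
  A: 763 − 1(344.3) − 1(39.53) = 379.2
  G: 0 + 1(344.3) = 344.3
  E: 0 + 1(39.53) = 39.53
  B: 0 + 2(39.53) = 79.05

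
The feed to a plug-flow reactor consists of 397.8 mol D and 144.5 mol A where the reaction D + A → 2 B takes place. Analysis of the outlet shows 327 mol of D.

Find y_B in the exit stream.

For D: n = n₀ − 1ξ → 327 = 397.8 − 1ξ, giving ξ = 70.8 mol.
Outlet amounts (n = n₀ + ν ξ):
  D: 397.8 − 1(70.8) = 327
  A: 144.5 − 1(70.8) = 73.7
  B: 0 + 2(70.8) = 141.6
Total out = 542.3 mol; y_B = 141.6 / 542.3 = 0.2611.

0.261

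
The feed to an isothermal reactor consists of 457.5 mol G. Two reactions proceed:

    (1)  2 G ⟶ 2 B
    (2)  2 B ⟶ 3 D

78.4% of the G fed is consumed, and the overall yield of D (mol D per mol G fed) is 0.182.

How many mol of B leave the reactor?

303 mol

Conversion of G: G consumed = 2ξ₁ = 0.784 × 457.5 → ξ₁ = 179.3 mol.
Yield of D: 3ξ₂ / 457.5 = 0.182 → ξ₂ = 27.75 mol.
Outlet amounts (n = n₀ + Σ ν·ξ):
  G: 457.5 − 2(179.3) = 98.82
  B: 0 + 2(179.3) − 2(27.75) = 303.2
  D: 0 + 3(27.75) = 83.27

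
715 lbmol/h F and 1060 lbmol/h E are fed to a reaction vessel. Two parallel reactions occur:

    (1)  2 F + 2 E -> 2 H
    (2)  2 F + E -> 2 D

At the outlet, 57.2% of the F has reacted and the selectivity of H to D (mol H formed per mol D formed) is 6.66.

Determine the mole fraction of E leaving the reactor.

Conversion of F: F consumed = 0.572 × 715 = 409 lbmol/h = 2ξ₁ + 2ξ₂.
Selectivity: 2ξ₁ / (2ξ₂) = 6.66 → ξ₁ = 6.66 ξ₂.
Substitute: (2·6.66 + 2) ξ₂ = 409 → ξ₂ = 26.7 lbmol/h, ξ₁ = 177.8 lbmol/h.
Outlet amounts (n = n₀ + Σ ν·ξ):
  F: 715 − 2(177.8) − 2(26.7) = 306
  E: 1060 − 2(177.8) − 1(26.7) = 677.7
  H: 0 + 2(177.8) = 355.6
  D: 0 + 2(26.7) = 53.39
Total out = 1393 lbmol/h; y_E = 677.7 / 1393 = 0.4866.

0.487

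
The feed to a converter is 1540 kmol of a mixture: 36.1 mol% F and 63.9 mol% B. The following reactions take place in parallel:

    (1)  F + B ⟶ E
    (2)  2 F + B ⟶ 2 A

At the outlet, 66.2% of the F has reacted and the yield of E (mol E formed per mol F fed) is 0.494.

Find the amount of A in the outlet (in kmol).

93.4 kmol

Yield of E: 1ξ₁ / 555.9 = 0.494 → ξ₁ = 274.6 kmol.
Conversion of F: 1ξ₁ + 2ξ₂ = 0.662 × 555.9 = 368 → ξ₂ = 46.7 kmol.
Outlet amounts (n = n₀ + Σ ν·ξ):
  F: 555.9 − 1(274.6) − 2(46.7) = 187.9
  B: 984.1 − 1(274.6) − 1(46.7) = 662.7
  E: 0 + 1(274.6) = 274.6
  A: 0 + 2(46.7) = 93.4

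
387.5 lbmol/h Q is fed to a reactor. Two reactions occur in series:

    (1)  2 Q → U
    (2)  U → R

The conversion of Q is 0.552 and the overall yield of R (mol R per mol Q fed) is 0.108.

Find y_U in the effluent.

Conversion of Q: Q consumed = 2ξ₁ = 0.552 × 387.5 → ξ₁ = 107 lbmol/h.
Yield of R: 1ξ₂ / 387.5 = 0.108 → ξ₂ = 41.85 lbmol/h.
Outlet amounts (n = n₀ + Σ ν·ξ):
  Q: 387.5 − 2(107) = 173.6
  U: 0 + 1(107) − 1(41.85) = 65.1
  R: 0 + 1(41.85) = 41.85
Total out = 280.6 lbmol/h; y_U = 65.1 / 280.6 = 0.232.

0.232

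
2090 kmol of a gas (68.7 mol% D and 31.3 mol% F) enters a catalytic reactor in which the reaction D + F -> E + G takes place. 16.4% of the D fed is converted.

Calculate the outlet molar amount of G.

235 kmol

D reacted = 0.164 × 1436 = 235.5 kmol; ν_D = −1, so ξ = 235.5/1 = 235.5 kmol.
Outlet amounts (n = n₀ + ν ξ):
  D: 1436 − 1(235.5) = 1200
  F: 654.2 − 1(235.5) = 418.7
  E: 0 + 1(235.5) = 235.5
  G: 0 + 1(235.5) = 235.5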